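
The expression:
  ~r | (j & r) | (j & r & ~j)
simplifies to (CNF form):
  j | ~r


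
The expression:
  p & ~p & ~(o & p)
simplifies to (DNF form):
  False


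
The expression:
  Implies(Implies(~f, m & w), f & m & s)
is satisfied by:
  {s: True, w: False, m: False, f: False}
  {s: False, w: False, m: False, f: False}
  {s: True, m: True, w: False, f: False}
  {m: True, s: False, w: False, f: False}
  {s: True, w: True, m: False, f: False}
  {w: True, s: False, m: False, f: False}
  {f: True, s: True, m: True, w: False}
  {f: True, s: True, m: True, w: True}


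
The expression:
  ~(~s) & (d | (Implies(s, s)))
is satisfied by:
  {s: True}


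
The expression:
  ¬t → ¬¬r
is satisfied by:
  {r: True, t: True}
  {r: True, t: False}
  {t: True, r: False}


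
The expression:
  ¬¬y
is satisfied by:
  {y: True}


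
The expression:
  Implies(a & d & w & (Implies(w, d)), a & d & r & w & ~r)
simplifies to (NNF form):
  ~a | ~d | ~w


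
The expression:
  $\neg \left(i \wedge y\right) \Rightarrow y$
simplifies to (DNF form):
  $y$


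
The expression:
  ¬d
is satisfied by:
  {d: False}


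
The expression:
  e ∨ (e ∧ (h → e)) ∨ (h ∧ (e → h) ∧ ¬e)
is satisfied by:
  {e: True, h: True}
  {e: True, h: False}
  {h: True, e: False}


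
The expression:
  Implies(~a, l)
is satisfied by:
  {a: True, l: True}
  {a: True, l: False}
  {l: True, a: False}


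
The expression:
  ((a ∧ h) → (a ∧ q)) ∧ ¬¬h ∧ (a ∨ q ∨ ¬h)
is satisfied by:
  {h: True, q: True}


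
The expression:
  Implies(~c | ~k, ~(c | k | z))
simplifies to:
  (c | ~k) & (c | ~z) & (k | ~c)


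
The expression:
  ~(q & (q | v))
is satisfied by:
  {q: False}


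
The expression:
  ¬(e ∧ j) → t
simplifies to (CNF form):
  (e ∨ t) ∧ (j ∨ t)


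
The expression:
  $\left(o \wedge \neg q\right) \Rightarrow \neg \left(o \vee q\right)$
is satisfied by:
  {q: True, o: False}
  {o: False, q: False}
  {o: True, q: True}


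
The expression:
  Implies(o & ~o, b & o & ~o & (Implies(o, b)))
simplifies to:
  True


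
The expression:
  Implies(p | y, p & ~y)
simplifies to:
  ~y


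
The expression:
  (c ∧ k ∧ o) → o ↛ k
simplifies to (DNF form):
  ¬c ∨ ¬k ∨ ¬o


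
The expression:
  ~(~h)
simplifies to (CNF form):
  h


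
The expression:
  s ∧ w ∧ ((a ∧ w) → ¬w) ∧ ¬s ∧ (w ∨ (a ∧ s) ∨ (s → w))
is never true.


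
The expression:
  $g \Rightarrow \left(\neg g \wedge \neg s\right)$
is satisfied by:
  {g: False}


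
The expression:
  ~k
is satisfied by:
  {k: False}


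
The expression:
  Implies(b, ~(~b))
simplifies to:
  True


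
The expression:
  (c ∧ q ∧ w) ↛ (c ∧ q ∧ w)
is never true.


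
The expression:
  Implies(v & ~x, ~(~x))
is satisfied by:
  {x: True, v: False}
  {v: False, x: False}
  {v: True, x: True}


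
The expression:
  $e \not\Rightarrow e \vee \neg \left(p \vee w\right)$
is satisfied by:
  {p: False, w: False}


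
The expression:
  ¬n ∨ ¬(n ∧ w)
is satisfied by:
  {w: False, n: False}
  {n: True, w: False}
  {w: True, n: False}


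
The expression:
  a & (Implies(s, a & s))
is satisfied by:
  {a: True}


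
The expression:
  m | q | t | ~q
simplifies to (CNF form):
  True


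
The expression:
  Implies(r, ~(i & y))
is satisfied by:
  {y: False, i: False, r: False}
  {r: True, y: False, i: False}
  {i: True, y: False, r: False}
  {r: True, i: True, y: False}
  {y: True, r: False, i: False}
  {r: True, y: True, i: False}
  {i: True, y: True, r: False}


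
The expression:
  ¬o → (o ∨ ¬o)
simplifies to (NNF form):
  True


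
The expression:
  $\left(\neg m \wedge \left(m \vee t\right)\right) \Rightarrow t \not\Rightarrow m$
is always true.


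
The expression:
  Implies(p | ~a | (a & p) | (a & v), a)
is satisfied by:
  {a: True}


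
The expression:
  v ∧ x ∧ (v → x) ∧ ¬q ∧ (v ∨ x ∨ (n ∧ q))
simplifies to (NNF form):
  v ∧ x ∧ ¬q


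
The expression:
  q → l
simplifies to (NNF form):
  l ∨ ¬q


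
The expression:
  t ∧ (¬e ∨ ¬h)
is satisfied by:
  {t: True, h: False, e: False}
  {t: True, e: True, h: False}
  {t: True, h: True, e: False}


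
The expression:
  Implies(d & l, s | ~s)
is always true.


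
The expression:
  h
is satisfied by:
  {h: True}


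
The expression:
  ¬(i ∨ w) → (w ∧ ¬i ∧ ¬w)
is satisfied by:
  {i: True, w: True}
  {i: True, w: False}
  {w: True, i: False}


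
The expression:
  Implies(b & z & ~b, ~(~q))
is always true.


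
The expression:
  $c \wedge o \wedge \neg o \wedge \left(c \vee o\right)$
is never true.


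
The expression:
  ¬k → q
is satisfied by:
  {k: True, q: True}
  {k: True, q: False}
  {q: True, k: False}


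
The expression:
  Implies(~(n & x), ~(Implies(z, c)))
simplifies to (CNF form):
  (n | z) & (x | z) & (n | ~c) & (x | ~c)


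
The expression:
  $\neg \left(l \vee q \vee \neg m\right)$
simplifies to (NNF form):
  $m \wedge \neg l \wedge \neg q$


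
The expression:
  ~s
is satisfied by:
  {s: False}


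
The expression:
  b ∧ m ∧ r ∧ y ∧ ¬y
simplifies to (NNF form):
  False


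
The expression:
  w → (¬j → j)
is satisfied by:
  {j: True, w: False}
  {w: False, j: False}
  {w: True, j: True}


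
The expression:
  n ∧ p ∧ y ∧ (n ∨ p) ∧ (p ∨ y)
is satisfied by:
  {p: True, y: True, n: True}


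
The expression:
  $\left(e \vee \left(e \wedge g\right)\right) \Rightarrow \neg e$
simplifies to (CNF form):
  $\neg e$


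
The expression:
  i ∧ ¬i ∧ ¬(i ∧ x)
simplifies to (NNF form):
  False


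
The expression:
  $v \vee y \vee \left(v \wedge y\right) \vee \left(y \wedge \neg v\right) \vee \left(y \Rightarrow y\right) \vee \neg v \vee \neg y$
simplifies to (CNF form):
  $\text{True}$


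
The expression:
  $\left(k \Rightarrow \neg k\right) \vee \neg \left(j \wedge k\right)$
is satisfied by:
  {k: False, j: False}
  {j: True, k: False}
  {k: True, j: False}


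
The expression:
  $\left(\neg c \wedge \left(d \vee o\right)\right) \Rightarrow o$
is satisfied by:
  {o: True, c: True, d: False}
  {o: True, c: False, d: False}
  {c: True, o: False, d: False}
  {o: False, c: False, d: False}
  {d: True, o: True, c: True}
  {d: True, o: True, c: False}
  {d: True, c: True, o: False}


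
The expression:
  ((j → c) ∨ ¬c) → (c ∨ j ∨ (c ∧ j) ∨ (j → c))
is always true.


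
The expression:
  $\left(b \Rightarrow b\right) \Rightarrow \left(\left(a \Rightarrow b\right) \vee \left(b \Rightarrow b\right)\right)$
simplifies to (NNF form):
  $\text{True}$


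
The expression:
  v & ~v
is never true.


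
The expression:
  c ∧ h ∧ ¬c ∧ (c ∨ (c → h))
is never true.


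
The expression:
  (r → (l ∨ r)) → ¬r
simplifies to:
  ¬r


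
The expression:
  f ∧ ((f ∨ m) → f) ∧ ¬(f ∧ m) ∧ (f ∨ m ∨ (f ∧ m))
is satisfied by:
  {f: True, m: False}


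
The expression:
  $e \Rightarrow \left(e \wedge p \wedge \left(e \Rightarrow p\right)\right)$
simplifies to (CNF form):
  $p \vee \neg e$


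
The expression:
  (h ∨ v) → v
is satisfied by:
  {v: True, h: False}
  {h: False, v: False}
  {h: True, v: True}


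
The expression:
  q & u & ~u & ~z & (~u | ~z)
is never true.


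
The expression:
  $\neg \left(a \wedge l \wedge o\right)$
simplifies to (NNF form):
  $\neg a \vee \neg l \vee \neg o$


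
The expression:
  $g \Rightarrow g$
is always true.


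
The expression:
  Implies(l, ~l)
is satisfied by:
  {l: False}


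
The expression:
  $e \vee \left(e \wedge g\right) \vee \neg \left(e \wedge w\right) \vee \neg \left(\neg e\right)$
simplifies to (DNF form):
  $\text{True}$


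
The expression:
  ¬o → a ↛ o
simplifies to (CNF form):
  a ∨ o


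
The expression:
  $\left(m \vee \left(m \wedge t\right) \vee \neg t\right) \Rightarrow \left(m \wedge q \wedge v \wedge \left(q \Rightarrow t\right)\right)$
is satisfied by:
  {t: True, v: True, q: True, m: False}
  {t: True, v: True, q: False, m: False}
  {t: True, q: True, m: False, v: False}
  {t: True, q: False, m: False, v: False}
  {t: True, v: True, m: True, q: True}


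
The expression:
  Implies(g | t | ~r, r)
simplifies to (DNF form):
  r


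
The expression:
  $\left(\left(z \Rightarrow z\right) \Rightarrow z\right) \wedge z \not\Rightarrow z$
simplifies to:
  $\text{False}$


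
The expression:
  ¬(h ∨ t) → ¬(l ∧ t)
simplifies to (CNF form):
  True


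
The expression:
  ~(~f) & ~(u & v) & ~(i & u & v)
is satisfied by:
  {f: True, u: False, v: False}
  {f: True, v: True, u: False}
  {f: True, u: True, v: False}


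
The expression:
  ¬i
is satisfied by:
  {i: False}


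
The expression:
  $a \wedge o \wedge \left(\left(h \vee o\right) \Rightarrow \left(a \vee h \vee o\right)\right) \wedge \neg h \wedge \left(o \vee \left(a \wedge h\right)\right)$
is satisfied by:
  {a: True, o: True, h: False}


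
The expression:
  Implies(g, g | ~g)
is always true.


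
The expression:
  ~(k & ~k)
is always true.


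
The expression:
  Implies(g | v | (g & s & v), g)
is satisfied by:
  {g: True, v: False}
  {v: False, g: False}
  {v: True, g: True}


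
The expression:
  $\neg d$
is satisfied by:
  {d: False}


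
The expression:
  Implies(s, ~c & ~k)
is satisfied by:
  {c: False, s: False, k: False}
  {k: True, c: False, s: False}
  {c: True, k: False, s: False}
  {k: True, c: True, s: False}
  {s: True, k: False, c: False}


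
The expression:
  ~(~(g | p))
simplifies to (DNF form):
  g | p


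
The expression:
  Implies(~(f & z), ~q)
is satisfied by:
  {f: True, z: True, q: False}
  {f: True, z: False, q: False}
  {z: True, f: False, q: False}
  {f: False, z: False, q: False}
  {q: True, f: True, z: True}


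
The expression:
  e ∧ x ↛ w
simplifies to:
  e ∧ x ∧ ¬w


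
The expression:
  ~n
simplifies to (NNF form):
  ~n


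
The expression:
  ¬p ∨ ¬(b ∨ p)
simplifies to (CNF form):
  ¬p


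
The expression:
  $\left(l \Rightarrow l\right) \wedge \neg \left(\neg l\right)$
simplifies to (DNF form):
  $l$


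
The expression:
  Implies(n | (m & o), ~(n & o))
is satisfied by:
  {o: False, n: False}
  {n: True, o: False}
  {o: True, n: False}


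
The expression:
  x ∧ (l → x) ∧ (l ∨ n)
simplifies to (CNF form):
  x ∧ (l ∨ n)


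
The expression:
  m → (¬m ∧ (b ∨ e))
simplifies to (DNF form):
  ¬m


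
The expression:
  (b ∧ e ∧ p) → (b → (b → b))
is always true.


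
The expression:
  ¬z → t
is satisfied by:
  {t: True, z: True}
  {t: True, z: False}
  {z: True, t: False}


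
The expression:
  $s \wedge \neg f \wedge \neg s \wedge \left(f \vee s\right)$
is never true.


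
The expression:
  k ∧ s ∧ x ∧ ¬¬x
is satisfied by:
  {s: True, x: True, k: True}


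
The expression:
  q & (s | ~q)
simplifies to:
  q & s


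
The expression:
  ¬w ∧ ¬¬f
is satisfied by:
  {f: True, w: False}


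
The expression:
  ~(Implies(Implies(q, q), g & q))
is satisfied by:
  {g: False, q: False}
  {q: True, g: False}
  {g: True, q: False}


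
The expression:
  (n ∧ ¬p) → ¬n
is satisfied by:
  {p: True, n: False}
  {n: False, p: False}
  {n: True, p: True}


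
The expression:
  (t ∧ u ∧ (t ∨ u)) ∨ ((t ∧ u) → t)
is always true.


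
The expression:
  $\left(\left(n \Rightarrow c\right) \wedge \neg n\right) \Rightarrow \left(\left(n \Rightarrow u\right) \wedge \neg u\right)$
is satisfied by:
  {n: True, u: False}
  {u: False, n: False}
  {u: True, n: True}


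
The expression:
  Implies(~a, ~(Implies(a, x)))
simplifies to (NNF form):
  a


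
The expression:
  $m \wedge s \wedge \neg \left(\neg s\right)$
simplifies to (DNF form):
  $m \wedge s$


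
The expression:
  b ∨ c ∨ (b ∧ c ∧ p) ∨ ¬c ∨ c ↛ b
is always true.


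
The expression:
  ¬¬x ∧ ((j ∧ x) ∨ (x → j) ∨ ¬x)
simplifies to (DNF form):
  j ∧ x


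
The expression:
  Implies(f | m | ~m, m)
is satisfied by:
  {m: True}


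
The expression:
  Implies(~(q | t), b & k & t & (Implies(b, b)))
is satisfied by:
  {t: True, q: True}
  {t: True, q: False}
  {q: True, t: False}


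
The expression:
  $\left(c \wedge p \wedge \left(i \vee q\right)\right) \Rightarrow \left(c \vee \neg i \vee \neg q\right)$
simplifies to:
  $\text{True}$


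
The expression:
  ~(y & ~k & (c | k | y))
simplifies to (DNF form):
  k | ~y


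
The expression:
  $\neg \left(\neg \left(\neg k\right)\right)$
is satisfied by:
  {k: False}


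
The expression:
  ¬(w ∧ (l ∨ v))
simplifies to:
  (¬l ∧ ¬v) ∨ ¬w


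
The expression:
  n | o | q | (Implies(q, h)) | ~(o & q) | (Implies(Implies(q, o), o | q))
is always true.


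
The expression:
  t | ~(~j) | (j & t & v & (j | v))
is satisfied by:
  {t: True, j: True}
  {t: True, j: False}
  {j: True, t: False}


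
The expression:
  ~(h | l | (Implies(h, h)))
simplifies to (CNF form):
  False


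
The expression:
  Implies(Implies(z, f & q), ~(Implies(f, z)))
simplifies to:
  (f & ~z) | (z & ~f) | (z & ~q)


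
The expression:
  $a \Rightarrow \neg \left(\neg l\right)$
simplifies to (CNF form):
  $l \vee \neg a$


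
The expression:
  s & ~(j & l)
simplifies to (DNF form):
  (s & ~j) | (s & ~l)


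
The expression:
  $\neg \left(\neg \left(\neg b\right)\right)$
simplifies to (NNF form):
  $\neg b$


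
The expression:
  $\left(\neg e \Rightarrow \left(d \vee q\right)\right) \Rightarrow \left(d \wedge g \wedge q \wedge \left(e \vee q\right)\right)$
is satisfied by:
  {g: True, e: False, d: False, q: False}
  {g: False, e: False, d: False, q: False}
  {q: True, g: True, d: True, e: False}
  {q: True, g: True, d: True, e: True}


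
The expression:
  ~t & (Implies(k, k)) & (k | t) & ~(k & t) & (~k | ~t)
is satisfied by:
  {k: True, t: False}


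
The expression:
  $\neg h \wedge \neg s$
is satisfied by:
  {h: False, s: False}


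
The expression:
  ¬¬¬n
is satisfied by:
  {n: False}


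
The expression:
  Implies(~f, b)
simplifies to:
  b | f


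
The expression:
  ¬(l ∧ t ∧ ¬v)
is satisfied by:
  {v: True, l: False, t: False}
  {l: False, t: False, v: False}
  {t: True, v: True, l: False}
  {t: True, l: False, v: False}
  {v: True, l: True, t: False}
  {l: True, v: False, t: False}
  {t: True, l: True, v: True}


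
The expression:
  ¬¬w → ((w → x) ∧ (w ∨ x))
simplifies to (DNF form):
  x ∨ ¬w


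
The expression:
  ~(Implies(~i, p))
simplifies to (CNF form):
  ~i & ~p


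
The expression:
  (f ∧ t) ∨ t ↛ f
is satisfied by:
  {t: True}


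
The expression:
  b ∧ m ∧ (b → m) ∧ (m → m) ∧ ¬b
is never true.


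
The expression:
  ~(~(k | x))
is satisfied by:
  {x: True, k: True}
  {x: True, k: False}
  {k: True, x: False}


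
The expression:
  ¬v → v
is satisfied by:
  {v: True}


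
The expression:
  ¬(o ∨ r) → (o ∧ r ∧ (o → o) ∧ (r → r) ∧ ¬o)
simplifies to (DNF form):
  o ∨ r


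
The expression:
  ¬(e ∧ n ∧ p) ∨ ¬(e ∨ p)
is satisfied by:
  {p: False, e: False, n: False}
  {n: True, p: False, e: False}
  {e: True, p: False, n: False}
  {n: True, e: True, p: False}
  {p: True, n: False, e: False}
  {n: True, p: True, e: False}
  {e: True, p: True, n: False}


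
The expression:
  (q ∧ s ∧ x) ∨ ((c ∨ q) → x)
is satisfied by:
  {x: True, q: False, c: False}
  {x: True, c: True, q: False}
  {x: True, q: True, c: False}
  {x: True, c: True, q: True}
  {c: False, q: False, x: False}


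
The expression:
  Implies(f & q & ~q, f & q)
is always true.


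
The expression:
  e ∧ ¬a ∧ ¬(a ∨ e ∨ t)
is never true.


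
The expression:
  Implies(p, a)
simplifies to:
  a | ~p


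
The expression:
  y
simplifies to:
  y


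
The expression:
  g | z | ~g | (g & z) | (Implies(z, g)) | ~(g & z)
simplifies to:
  True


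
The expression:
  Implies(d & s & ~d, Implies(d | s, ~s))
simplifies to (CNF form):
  True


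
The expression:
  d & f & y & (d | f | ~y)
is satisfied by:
  {y: True, d: True, f: True}


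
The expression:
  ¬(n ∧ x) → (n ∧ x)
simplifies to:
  n ∧ x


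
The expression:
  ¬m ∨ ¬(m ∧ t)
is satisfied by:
  {m: False, t: False}
  {t: True, m: False}
  {m: True, t: False}


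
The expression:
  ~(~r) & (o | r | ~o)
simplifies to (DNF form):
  r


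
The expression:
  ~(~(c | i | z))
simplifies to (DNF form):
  c | i | z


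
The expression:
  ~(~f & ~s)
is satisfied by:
  {s: True, f: True}
  {s: True, f: False}
  {f: True, s: False}


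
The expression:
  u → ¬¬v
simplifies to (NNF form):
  v ∨ ¬u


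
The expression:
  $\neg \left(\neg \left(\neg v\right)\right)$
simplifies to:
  $\neg v$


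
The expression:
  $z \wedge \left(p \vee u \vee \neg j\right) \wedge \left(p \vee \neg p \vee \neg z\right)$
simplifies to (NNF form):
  $z \wedge \left(p \vee u \vee \neg j\right)$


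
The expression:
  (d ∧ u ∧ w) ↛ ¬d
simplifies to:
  d ∧ u ∧ w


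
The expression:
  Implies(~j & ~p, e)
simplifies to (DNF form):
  e | j | p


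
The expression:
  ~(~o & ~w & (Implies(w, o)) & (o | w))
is always true.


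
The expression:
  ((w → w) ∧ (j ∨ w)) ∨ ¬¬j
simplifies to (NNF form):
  j ∨ w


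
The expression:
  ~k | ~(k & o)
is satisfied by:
  {k: False, o: False}
  {o: True, k: False}
  {k: True, o: False}


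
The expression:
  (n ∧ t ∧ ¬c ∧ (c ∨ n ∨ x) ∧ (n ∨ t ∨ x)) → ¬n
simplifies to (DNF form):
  c ∨ ¬n ∨ ¬t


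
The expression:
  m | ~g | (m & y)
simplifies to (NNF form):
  m | ~g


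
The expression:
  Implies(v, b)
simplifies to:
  b | ~v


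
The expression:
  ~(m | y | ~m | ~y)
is never true.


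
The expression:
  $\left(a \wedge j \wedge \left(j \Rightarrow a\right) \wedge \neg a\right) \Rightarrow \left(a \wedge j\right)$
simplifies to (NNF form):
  $\text{True}$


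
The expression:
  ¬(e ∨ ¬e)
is never true.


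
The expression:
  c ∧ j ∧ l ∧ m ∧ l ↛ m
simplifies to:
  False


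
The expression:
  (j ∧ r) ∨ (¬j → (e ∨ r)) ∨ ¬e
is always true.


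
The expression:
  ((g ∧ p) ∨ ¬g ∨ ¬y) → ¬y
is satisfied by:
  {g: True, y: False, p: False}
  {g: False, y: False, p: False}
  {p: True, g: True, y: False}
  {p: True, g: False, y: False}
  {y: True, g: True, p: False}


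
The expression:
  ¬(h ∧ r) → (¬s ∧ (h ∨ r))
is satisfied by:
  {h: True, r: True, s: False}
  {h: True, r: False, s: False}
  {r: True, h: False, s: False}
  {h: True, s: True, r: True}


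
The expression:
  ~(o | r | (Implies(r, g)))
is never true.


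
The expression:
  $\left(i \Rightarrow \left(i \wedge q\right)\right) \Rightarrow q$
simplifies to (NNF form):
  $i \vee q$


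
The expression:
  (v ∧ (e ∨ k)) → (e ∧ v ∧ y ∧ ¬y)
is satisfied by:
  {e: False, v: False, k: False}
  {k: True, e: False, v: False}
  {e: True, k: False, v: False}
  {k: True, e: True, v: False}
  {v: True, k: False, e: False}


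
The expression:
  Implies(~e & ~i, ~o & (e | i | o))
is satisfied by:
  {i: True, e: True}
  {i: True, e: False}
  {e: True, i: False}


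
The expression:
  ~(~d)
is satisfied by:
  {d: True}


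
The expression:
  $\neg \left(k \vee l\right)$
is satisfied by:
  {l: False, k: False}


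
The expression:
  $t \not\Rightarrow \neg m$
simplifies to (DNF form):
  $m \wedge t$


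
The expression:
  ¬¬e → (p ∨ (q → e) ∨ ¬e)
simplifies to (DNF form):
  True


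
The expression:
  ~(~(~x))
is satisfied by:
  {x: False}


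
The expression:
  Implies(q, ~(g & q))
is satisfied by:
  {g: False, q: False}
  {q: True, g: False}
  {g: True, q: False}


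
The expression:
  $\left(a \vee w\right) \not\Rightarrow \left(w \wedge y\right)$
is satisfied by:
  {a: True, w: False, y: False}
  {a: True, y: True, w: False}
  {a: True, w: True, y: False}
  {w: True, y: False, a: False}


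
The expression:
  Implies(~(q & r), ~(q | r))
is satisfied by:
  {r: False, q: False}
  {q: True, r: True}


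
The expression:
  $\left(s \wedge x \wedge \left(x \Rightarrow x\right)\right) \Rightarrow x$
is always true.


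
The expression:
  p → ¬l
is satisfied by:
  {l: False, p: False}
  {p: True, l: False}
  {l: True, p: False}


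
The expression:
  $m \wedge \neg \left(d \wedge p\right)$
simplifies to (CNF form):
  $m \wedge \left(\neg d \vee \neg p\right)$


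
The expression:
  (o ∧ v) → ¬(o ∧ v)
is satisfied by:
  {v: False, o: False}
  {o: True, v: False}
  {v: True, o: False}


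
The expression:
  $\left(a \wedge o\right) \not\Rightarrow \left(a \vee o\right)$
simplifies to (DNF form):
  $\text{False}$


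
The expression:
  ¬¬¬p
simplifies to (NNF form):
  ¬p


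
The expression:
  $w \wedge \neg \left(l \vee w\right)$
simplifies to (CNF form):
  $\text{False}$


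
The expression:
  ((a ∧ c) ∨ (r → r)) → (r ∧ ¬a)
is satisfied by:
  {r: True, a: False}


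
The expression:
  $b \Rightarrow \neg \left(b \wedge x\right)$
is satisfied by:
  {x: False, b: False}
  {b: True, x: False}
  {x: True, b: False}


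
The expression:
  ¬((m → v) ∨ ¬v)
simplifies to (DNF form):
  False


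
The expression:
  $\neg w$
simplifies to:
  $\neg w$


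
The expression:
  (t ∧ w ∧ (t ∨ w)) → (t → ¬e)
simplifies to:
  ¬e ∨ ¬t ∨ ¬w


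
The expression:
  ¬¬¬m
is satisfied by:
  {m: False}


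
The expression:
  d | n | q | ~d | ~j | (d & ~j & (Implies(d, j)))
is always true.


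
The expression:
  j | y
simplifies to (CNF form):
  j | y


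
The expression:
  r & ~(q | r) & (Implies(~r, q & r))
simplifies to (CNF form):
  False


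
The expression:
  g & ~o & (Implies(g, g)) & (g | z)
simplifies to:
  g & ~o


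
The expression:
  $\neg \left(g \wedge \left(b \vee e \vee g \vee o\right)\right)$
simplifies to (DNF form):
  $\neg g$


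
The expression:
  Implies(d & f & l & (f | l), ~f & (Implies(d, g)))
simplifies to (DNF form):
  ~d | ~f | ~l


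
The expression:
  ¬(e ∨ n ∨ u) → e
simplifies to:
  e ∨ n ∨ u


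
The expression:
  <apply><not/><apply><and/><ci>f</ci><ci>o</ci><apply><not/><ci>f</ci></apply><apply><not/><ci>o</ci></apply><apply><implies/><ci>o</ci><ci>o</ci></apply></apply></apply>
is always true.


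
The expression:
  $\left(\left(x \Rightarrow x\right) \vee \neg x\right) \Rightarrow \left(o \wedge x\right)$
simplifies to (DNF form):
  $o \wedge x$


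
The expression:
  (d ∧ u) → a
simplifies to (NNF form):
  a ∨ ¬d ∨ ¬u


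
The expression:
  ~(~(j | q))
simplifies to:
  j | q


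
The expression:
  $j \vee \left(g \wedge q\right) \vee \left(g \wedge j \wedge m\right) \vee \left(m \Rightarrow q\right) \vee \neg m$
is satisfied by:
  {q: True, j: True, m: False}
  {q: True, j: False, m: False}
  {j: True, q: False, m: False}
  {q: False, j: False, m: False}
  {q: True, m: True, j: True}
  {q: True, m: True, j: False}
  {m: True, j: True, q: False}


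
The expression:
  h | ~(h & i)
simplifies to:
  True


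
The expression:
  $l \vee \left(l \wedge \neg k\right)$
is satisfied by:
  {l: True}


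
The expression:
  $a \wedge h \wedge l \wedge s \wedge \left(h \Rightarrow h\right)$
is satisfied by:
  {a: True, h: True, s: True, l: True}


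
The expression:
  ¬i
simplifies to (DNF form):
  ¬i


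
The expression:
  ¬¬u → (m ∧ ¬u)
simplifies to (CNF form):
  ¬u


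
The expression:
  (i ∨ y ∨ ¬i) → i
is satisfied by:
  {i: True}


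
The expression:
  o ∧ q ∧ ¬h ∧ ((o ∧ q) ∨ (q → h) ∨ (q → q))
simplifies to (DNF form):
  o ∧ q ∧ ¬h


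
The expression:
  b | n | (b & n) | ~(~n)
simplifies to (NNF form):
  b | n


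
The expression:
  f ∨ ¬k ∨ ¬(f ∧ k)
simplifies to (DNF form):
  True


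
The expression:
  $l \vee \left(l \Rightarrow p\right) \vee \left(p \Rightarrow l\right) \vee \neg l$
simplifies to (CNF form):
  $\text{True}$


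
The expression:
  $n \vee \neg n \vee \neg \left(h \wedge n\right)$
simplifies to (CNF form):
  $\text{True}$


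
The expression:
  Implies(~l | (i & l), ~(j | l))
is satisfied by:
  {l: False, j: False, i: False}
  {i: True, l: False, j: False}
  {l: True, i: False, j: False}
  {j: True, l: True, i: False}


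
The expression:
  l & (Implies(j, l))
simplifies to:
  l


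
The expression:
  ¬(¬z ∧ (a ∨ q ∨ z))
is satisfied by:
  {z: True, a: False, q: False}
  {z: True, q: True, a: False}
  {z: True, a: True, q: False}
  {z: True, q: True, a: True}
  {q: False, a: False, z: False}


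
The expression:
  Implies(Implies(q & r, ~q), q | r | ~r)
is always true.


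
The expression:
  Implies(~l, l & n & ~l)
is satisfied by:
  {l: True}


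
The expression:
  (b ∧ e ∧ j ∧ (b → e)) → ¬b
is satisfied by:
  {e: False, b: False, j: False}
  {j: True, e: False, b: False}
  {b: True, e: False, j: False}
  {j: True, b: True, e: False}
  {e: True, j: False, b: False}
  {j: True, e: True, b: False}
  {b: True, e: True, j: False}


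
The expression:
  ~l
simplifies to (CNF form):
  ~l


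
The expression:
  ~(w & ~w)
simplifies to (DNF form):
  True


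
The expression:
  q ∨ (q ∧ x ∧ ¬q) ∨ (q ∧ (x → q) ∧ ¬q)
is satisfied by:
  {q: True}


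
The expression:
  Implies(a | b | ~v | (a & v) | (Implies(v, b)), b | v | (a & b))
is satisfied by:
  {b: True, v: True}
  {b: True, v: False}
  {v: True, b: False}


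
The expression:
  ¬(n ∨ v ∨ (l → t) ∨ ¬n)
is never true.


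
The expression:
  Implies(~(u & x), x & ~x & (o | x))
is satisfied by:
  {u: True, x: True}


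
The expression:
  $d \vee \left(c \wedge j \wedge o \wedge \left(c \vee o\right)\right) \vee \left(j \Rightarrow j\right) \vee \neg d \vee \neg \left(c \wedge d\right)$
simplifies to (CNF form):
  $\text{True}$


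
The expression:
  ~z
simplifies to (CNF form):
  ~z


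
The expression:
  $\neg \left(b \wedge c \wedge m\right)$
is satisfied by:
  {m: False, b: False, c: False}
  {c: True, m: False, b: False}
  {b: True, m: False, c: False}
  {c: True, b: True, m: False}
  {m: True, c: False, b: False}
  {c: True, m: True, b: False}
  {b: True, m: True, c: False}


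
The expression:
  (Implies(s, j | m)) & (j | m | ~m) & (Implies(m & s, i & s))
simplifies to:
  ~s | (i & m) | (j & ~m)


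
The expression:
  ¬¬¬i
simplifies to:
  ¬i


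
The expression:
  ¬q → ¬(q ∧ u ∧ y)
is always true.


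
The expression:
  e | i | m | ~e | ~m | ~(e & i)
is always true.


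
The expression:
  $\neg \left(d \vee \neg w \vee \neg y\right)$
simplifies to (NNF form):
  $w \wedge y \wedge \neg d$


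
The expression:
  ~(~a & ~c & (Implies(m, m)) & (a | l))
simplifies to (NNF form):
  a | c | ~l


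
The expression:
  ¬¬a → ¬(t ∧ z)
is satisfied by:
  {t: False, z: False, a: False}
  {a: True, t: False, z: False}
  {z: True, t: False, a: False}
  {a: True, z: True, t: False}
  {t: True, a: False, z: False}
  {a: True, t: True, z: False}
  {z: True, t: True, a: False}


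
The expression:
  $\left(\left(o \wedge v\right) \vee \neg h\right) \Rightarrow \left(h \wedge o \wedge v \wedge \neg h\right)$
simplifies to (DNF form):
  $\left(h \wedge \neg o\right) \vee \left(h \wedge \neg v\right)$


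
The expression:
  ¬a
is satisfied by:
  {a: False}


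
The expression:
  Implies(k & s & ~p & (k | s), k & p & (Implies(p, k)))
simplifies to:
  p | ~k | ~s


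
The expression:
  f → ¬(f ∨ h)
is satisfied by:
  {f: False}


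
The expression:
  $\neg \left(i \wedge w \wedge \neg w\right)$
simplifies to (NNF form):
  $\text{True}$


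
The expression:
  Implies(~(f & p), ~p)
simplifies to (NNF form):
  f | ~p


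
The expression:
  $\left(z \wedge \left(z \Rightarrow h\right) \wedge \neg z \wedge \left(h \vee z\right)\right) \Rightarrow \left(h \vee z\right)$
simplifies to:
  $\text{True}$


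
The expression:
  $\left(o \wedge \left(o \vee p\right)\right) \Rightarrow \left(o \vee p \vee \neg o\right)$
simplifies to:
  $\text{True}$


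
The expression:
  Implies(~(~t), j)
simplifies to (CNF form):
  j | ~t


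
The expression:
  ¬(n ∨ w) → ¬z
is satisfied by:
  {n: True, w: True, z: False}
  {n: True, w: False, z: False}
  {w: True, n: False, z: False}
  {n: False, w: False, z: False}
  {n: True, z: True, w: True}
  {n: True, z: True, w: False}
  {z: True, w: True, n: False}


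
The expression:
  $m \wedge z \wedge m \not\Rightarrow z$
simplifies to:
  $\text{False}$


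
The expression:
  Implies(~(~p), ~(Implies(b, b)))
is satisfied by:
  {p: False}


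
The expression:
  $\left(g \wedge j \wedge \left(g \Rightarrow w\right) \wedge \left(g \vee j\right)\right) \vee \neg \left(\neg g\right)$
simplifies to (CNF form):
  $g$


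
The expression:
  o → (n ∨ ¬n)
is always true.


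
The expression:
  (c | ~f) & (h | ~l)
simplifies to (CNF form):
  (c | ~f) & (h | ~l) & (c | h | ~f) & (c | h | ~l) & (c | ~f | ~l) & (h | ~f | ~l) & (c | h | ~f | ~l)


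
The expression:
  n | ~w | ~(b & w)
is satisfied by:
  {n: True, w: False, b: False}
  {w: False, b: False, n: False}
  {n: True, b: True, w: False}
  {b: True, w: False, n: False}
  {n: True, w: True, b: False}
  {w: True, n: False, b: False}
  {n: True, b: True, w: True}


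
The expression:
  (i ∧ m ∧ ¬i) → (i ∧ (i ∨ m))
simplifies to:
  True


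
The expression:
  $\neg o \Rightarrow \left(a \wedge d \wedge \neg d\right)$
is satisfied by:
  {o: True}


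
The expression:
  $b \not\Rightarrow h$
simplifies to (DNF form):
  $b \wedge \neg h$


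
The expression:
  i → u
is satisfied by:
  {u: True, i: False}
  {i: False, u: False}
  {i: True, u: True}


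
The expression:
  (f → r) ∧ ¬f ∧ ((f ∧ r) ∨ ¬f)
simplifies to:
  ¬f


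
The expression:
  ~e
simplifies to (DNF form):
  ~e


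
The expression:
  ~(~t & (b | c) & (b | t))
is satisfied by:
  {t: True, b: False}
  {b: False, t: False}
  {b: True, t: True}


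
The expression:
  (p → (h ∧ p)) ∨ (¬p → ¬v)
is always true.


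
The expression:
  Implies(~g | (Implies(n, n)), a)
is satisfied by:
  {a: True}


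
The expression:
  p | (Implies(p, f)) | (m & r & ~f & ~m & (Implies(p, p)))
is always true.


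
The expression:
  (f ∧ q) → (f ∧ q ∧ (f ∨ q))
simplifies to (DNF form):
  True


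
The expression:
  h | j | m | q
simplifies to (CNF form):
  h | j | m | q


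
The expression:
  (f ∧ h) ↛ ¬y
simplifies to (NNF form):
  f ∧ h ∧ y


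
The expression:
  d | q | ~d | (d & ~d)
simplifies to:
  True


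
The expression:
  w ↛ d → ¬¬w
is always true.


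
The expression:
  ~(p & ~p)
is always true.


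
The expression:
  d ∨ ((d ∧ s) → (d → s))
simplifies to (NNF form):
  True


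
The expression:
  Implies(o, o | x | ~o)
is always true.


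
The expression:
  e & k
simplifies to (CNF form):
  e & k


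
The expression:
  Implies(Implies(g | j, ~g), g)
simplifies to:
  g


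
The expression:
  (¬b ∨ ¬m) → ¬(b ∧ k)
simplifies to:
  m ∨ ¬b ∨ ¬k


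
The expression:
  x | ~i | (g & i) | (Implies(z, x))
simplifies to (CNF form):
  g | x | ~i | ~z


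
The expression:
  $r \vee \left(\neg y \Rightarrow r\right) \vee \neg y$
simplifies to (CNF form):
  $\text{True}$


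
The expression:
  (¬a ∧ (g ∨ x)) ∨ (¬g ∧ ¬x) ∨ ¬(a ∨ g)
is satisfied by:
  {g: False, a: False, x: False}
  {x: True, g: False, a: False}
  {g: True, x: False, a: False}
  {x: True, g: True, a: False}
  {a: True, x: False, g: False}


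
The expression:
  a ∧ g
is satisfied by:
  {a: True, g: True}


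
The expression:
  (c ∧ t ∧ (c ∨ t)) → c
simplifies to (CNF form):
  True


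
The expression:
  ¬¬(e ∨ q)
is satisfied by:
  {q: True, e: True}
  {q: True, e: False}
  {e: True, q: False}


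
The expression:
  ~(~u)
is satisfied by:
  {u: True}


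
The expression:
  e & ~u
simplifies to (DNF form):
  e & ~u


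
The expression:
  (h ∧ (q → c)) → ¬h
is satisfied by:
  {q: True, h: False, c: False}
  {q: False, h: False, c: False}
  {c: True, q: True, h: False}
  {c: True, q: False, h: False}
  {h: True, q: True, c: False}


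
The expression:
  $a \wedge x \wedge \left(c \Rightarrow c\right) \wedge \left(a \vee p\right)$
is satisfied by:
  {a: True, x: True}


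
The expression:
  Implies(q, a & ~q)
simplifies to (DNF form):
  ~q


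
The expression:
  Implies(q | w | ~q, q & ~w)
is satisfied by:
  {q: True, w: False}


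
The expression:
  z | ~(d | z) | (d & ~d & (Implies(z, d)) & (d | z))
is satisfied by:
  {z: True, d: False}
  {d: False, z: False}
  {d: True, z: True}


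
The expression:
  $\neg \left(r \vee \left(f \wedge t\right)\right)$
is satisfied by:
  {t: False, r: False, f: False}
  {f: True, t: False, r: False}
  {t: True, f: False, r: False}


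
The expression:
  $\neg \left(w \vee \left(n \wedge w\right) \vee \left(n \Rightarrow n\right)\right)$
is never true.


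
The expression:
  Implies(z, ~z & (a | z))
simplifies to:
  ~z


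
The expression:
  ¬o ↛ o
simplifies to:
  ¬o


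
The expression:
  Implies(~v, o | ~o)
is always true.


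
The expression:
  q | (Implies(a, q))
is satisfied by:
  {q: True, a: False}
  {a: False, q: False}
  {a: True, q: True}


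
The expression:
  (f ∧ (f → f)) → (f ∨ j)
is always true.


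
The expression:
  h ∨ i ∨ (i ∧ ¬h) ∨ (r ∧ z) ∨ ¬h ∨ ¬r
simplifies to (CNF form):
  True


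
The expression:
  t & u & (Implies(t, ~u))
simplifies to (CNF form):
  False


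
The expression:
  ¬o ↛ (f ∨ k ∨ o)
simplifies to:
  ¬f ∧ ¬k ∧ ¬o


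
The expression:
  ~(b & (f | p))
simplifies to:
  ~b | (~f & ~p)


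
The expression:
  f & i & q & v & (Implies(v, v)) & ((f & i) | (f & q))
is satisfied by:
  {i: True, f: True, q: True, v: True}


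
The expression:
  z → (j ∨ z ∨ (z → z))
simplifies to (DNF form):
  True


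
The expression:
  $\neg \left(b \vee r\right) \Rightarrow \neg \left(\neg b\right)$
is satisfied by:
  {r: True, b: True}
  {r: True, b: False}
  {b: True, r: False}


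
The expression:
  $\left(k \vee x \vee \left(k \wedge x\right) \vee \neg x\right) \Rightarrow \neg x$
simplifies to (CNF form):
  $\neg x$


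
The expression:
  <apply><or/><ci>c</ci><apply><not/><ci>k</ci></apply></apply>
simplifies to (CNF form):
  <apply><or/><ci>c</ci><apply><not/><ci>k</ci></apply></apply>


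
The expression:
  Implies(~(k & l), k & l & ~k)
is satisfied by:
  {k: True, l: True}


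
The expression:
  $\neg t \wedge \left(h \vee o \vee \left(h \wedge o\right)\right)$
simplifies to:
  $\neg t \wedge \left(h \vee o\right)$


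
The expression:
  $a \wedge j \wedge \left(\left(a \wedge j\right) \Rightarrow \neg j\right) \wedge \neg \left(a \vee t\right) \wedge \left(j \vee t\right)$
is never true.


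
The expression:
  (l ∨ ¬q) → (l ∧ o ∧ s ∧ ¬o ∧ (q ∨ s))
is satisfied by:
  {q: True, l: False}


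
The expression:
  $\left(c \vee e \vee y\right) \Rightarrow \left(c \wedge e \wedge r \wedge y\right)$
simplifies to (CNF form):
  $\left(c \vee \neg y\right) \wedge \left(e \vee \neg c\right) \wedge \left(r \vee \neg y\right) \wedge \left(y \vee \neg e\right)$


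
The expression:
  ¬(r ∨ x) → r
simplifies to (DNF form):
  r ∨ x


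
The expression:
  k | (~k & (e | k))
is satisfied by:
  {k: True, e: True}
  {k: True, e: False}
  {e: True, k: False}


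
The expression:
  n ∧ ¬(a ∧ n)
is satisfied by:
  {n: True, a: False}


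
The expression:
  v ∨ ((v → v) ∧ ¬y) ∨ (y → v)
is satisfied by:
  {v: True, y: False}
  {y: False, v: False}
  {y: True, v: True}


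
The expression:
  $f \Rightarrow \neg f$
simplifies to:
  $\neg f$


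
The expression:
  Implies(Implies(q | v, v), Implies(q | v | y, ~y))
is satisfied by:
  {q: True, y: False, v: False}
  {q: False, y: False, v: False}
  {v: True, q: True, y: False}
  {v: True, q: False, y: False}
  {y: True, q: True, v: False}


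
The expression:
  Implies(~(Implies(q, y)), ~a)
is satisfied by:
  {y: True, q: False, a: False}
  {q: False, a: False, y: False}
  {y: True, a: True, q: False}
  {a: True, q: False, y: False}
  {y: True, q: True, a: False}
  {q: True, y: False, a: False}
  {y: True, a: True, q: True}


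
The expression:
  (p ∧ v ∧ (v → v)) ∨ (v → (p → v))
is always true.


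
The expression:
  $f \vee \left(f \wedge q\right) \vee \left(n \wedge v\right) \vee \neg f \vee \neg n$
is always true.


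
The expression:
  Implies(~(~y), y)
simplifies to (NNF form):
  True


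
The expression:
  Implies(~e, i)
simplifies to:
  e | i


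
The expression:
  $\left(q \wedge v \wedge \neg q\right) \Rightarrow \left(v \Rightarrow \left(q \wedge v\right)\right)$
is always true.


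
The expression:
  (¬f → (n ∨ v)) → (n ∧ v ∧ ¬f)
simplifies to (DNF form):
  (n ∧ v ∧ ¬f) ∨ (n ∧ ¬f ∧ ¬n) ∨ (v ∧ ¬f ∧ ¬v) ∨ (¬f ∧ ¬n ∧ ¬v)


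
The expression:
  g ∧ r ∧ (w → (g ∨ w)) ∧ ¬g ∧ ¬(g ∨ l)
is never true.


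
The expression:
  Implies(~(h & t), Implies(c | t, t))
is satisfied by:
  {t: True, c: False}
  {c: False, t: False}
  {c: True, t: True}


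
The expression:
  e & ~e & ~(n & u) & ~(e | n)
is never true.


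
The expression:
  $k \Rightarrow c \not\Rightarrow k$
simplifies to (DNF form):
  $\neg k$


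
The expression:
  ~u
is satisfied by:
  {u: False}


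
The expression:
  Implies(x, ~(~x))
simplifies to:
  True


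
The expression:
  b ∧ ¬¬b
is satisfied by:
  {b: True}


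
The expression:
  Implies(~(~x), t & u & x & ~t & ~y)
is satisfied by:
  {x: False}
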